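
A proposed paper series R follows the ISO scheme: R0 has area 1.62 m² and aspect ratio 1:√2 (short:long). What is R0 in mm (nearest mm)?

Let the short side be w mm. Then w · w√2 = 1.62 m² = 1,620,000 mm².
w² = 1,620,000/√2, so w ≈ 1070.3 mm; long side = w√2 ≈ 1513.6 mm.

1070 × 1514 mm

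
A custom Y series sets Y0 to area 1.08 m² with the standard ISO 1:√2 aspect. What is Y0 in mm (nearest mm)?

Let the short side be w mm. Then w · w√2 = 1.08 m² = 1,080,000 mm².
w² = 1,080,000/√2, so w ≈ 873.9 mm; long side = w√2 ≈ 1235.9 mm.

874 × 1236 mm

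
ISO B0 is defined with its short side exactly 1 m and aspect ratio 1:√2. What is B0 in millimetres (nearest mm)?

Short side = 1000 mm; long side = 1000√2 ≈ 1414.2 mm.

1000 × 1414 mm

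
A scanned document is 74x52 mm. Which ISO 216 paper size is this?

A8 (52 × 74 mm)

Aspect ratio 74/52 ≈ 1.423 — close to the ISO √2 ≈ 1.414.
In the A-series (A0 area = 1 m²): A8 = 52 × 74 mm.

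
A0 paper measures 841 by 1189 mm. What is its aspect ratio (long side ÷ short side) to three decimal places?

1189 / 841 = 1.414
Matches √2 ≈ 1.414 — the ISO 216 defining ratio.

1.414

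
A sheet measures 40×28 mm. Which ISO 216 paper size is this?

C10 (28 × 40 mm)

Aspect ratio 40/28 ≈ 1.429 — close to the ISO √2 ≈ 1.414.
In the C-series (envelope sizes, between A and B): C10 = 28 × 40 mm.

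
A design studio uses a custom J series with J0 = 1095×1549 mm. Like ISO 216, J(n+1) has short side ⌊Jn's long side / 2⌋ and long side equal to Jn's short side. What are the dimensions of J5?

193 × 273 mm

J1 = 774 × 1095 mm (from J0 by 1 halving).
J2: ⌊1095/2⌋ × 774 = 547 × 774 mm
J3: ⌊774/2⌋ × 547 = 387 × 547 mm
J4: ⌊547/2⌋ × 387 = 273 × 387 mm
J5: ⌊387/2⌋ × 273 = 193 × 273 mm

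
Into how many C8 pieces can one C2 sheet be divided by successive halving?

64

Each ISO step halves the sheet: 1 × C2 → 2 × C3 → 4 × C4 → 8 × C5 → …
From C2 to C8 is 6 halving steps: 2^6 = 64.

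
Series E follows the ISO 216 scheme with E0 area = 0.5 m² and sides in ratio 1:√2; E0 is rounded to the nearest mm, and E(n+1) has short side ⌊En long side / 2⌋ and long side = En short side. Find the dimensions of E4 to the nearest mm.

148 × 210 mm

Let E0's short side be w mm. w · w√2 = 0.5 m² = 500,000 mm², so w ≈ 594.6 mm and w√2 ≈ 840.9 mm → E0 = 595 × 841 mm.
E1: ⌊841/2⌋ × 595 = 420 × 595 mm
E2: ⌊595/2⌋ × 420 = 297 × 420 mm
E3: ⌊420/2⌋ × 297 = 210 × 297 mm
E4: ⌊297/2⌋ × 210 = 148 × 210 mm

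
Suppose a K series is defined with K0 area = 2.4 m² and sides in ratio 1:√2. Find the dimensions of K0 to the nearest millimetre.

1303 × 1842 mm

Let the short side be w mm. Then w · w√2 = 2.4 m² = 2,400,000 mm².
w² = 2,400,000/√2, so w ≈ 1302.7 mm; long side = w√2 ≈ 1842.3 mm.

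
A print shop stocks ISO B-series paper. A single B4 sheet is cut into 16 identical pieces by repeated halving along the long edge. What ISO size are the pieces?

16 = 2^4, so 4 halving steps.
B4 → B5 → … → B8 after 4 steps.

B8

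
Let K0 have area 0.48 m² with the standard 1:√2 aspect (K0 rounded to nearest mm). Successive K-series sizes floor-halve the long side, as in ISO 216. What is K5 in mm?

103 × 145 mm

Let K0's short side be w mm. w · w√2 = 0.48 m² = 480,000 mm², so w ≈ 582.6 mm and w√2 ≈ 823.9 mm → K0 = 583 × 824 mm.
K1: ⌊824/2⌋ × 583 = 412 × 583 mm
K2: ⌊583/2⌋ × 412 = 291 × 412 mm
K3: ⌊412/2⌋ × 291 = 206 × 291 mm
K4: ⌊291/2⌋ × 206 = 145 × 206 mm
K5: ⌊206/2⌋ × 145 = 103 × 145 mm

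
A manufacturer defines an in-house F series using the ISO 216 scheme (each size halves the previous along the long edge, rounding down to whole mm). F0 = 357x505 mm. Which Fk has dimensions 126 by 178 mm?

F3

F0: 357 × 505 mm
F1: 252 × 357 mm
F2: 178 × 252 mm
F3: 126 × 178 mm
F4: 89 × 126 mm
→ matches F3.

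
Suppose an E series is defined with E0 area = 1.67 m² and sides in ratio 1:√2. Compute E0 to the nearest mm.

Let the short side be w mm. Then w · w√2 = 1.67 m² = 1,670,000 mm².
w² = 1,670,000/√2, so w ≈ 1086.7 mm; long side = w√2 ≈ 1536.8 mm.

1087 × 1537 mm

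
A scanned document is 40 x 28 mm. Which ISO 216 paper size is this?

C10 (28 × 40 mm)

Aspect ratio 40/28 ≈ 1.429 — close to the ISO √2 ≈ 1.414.
In the C-series (envelope sizes, between A and B): C10 = 28 × 40 mm.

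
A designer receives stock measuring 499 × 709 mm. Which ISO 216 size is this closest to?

B2 (500 × 707 mm)

Aspect ratio 709/499 ≈ 1.421 — close to the ISO √2 ≈ 1.414.
In the B-series (B0 = 1000 × 1414 mm): B2 = 500 × 707 mm.
Off by 3 mm total — nearest standard size.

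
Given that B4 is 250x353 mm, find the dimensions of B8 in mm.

B5: ⌊353/2⌋ × 250 = 176 × 250 mm
B6: ⌊250/2⌋ × 176 = 125 × 176 mm
B7: ⌊176/2⌋ × 125 = 88 × 125 mm
B8: ⌊125/2⌋ × 88 = 62 × 88 mm

62 × 88 mm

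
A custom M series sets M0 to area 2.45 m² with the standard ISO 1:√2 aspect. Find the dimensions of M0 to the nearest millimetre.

1316 × 1861 mm

Let the short side be w mm. Then w · w√2 = 2.45 m² = 2,450,000 mm².
w² = 2,450,000/√2, so w ≈ 1316.2 mm; long side = w√2 ≈ 1861.4 mm.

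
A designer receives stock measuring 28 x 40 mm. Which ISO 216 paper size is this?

C10 (28 × 40 mm)

Aspect ratio 40/28 ≈ 1.429 — close to the ISO √2 ≈ 1.414.
In the C-series (envelope sizes, between A and B): C10 = 28 × 40 mm.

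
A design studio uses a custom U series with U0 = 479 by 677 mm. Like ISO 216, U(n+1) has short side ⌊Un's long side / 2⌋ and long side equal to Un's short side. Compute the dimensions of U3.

U1: ⌊677/2⌋ × 479 = 338 × 479 mm
U2: ⌊479/2⌋ × 338 = 239 × 338 mm
U3: ⌊338/2⌋ × 239 = 169 × 239 mm

169 × 239 mm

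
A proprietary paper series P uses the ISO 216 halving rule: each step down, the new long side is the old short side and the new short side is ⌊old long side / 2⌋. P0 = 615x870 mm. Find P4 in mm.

P1: ⌊870/2⌋ × 615 = 435 × 615 mm
P2: ⌊615/2⌋ × 435 = 307 × 435 mm
P3: ⌊435/2⌋ × 307 = 217 × 307 mm
P4: ⌊307/2⌋ × 217 = 153 × 217 mm

153 × 217 mm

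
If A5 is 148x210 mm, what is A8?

52 × 74 mm

A6: ⌊210/2⌋ × 148 = 105 × 148 mm
A7: ⌊148/2⌋ × 105 = 74 × 105 mm
A8: ⌊105/2⌋ × 74 = 52 × 74 mm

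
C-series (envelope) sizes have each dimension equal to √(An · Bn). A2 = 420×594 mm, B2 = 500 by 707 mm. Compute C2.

Short side: √(420 · 500) = √210000 ≈ 458.3 → 458 mm
Long side: √(594 · 707) = √419958 ≈ 648.0 → 648 mm

458 × 648 mm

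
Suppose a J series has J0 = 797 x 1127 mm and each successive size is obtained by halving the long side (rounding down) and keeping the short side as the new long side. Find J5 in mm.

J1: ⌊1127/2⌋ × 797 = 563 × 797 mm
J2: ⌊797/2⌋ × 563 = 398 × 563 mm
J3: ⌊563/2⌋ × 398 = 281 × 398 mm
J4: ⌊398/2⌋ × 281 = 199 × 281 mm
J5: ⌊281/2⌋ × 199 = 140 × 199 mm

140 × 199 mm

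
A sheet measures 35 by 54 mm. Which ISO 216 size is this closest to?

Aspect ratio 54/35 ≈ 1.543 (ISO target is √2 ≈ 1.414).
In the A-series (A0 area = 1 m²): A9 = 37 × 52 mm.
Off by 4 mm total — nearest standard size.

A9 (37 × 52 mm)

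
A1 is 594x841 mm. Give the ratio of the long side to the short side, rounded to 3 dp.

841 / 594 = 1.416
ISO 216 targets √2 ≈ 1.414; the +0.002 deviation is from mm rounding.

1.416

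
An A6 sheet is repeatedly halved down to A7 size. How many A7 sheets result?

Each ISO step halves the sheet: 1 × A6 → 2 × A7
From A6 to A7 is 1 halving step: 2^1 = 2.

2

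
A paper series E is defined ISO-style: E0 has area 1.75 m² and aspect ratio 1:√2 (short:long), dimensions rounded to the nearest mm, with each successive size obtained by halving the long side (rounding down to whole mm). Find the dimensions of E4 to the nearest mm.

Let E0's short side be w mm. w · w√2 = 1.75 m² = 1,750,000 mm², so w ≈ 1112.4 mm and w√2 ≈ 1573.2 mm → E0 = 1112 × 1573 mm.
E1: ⌊1573/2⌋ × 1112 = 786 × 1112 mm
E2: ⌊1112/2⌋ × 786 = 556 × 786 mm
E3: ⌊786/2⌋ × 556 = 393 × 556 mm
E4: ⌊556/2⌋ × 393 = 278 × 393 mm

278 × 393 mm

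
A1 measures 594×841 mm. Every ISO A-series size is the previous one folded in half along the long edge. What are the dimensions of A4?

A2: ⌊841/2⌋ × 594 = 420 × 594 mm
A3: ⌊594/2⌋ × 420 = 297 × 420 mm
A4: ⌊420/2⌋ × 297 = 210 × 297 mm

210 × 297 mm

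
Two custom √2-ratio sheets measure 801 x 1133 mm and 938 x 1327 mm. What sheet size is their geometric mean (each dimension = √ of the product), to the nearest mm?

867 × 1226 mm

Short side: √(801 · 938) = √751338 ≈ 866.8 → 867 mm
Long side: √(1133 · 1327) = √1503491 ≈ 1226.2 → 1226 mm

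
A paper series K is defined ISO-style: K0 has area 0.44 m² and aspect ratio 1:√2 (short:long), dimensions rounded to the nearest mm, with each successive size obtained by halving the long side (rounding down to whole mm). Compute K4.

Let K0's short side be w mm. w · w√2 = 0.44 m² = 440,000 mm², so w ≈ 557.8 mm and w√2 ≈ 788.8 mm → K0 = 558 × 789 mm.
K1: ⌊789/2⌋ × 558 = 394 × 558 mm
K2: ⌊558/2⌋ × 394 = 279 × 394 mm
K3: ⌊394/2⌋ × 279 = 197 × 279 mm
K4: ⌊279/2⌋ × 197 = 139 × 197 mm

139 × 197 mm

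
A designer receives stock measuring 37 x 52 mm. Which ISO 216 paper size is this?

A9 (37 × 52 mm)

Aspect ratio 52/37 ≈ 1.405 — close to the ISO √2 ≈ 1.414.
In the A-series (A0 area = 1 m²): A9 = 37 × 52 mm.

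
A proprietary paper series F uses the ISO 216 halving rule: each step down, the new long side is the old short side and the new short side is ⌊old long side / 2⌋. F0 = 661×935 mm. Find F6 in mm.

F1 = 467 × 661 mm (from F0 by 1 halving).
F2: ⌊661/2⌋ × 467 = 330 × 467 mm
F3: ⌊467/2⌋ × 330 = 233 × 330 mm
F4: ⌊330/2⌋ × 233 = 165 × 233 mm
F5: ⌊233/2⌋ × 165 = 116 × 165 mm
F6: ⌊165/2⌋ × 116 = 82 × 116 mm

82 × 116 mm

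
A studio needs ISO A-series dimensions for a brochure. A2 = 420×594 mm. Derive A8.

A3: ⌊594/2⌋ × 420 = 297 × 420 mm
A4: ⌊420/2⌋ × 297 = 210 × 297 mm
A5: ⌊297/2⌋ × 210 = 148 × 210 mm
A6: ⌊210/2⌋ × 148 = 105 × 148 mm
A7: ⌊148/2⌋ × 105 = 74 × 105 mm
A8: ⌊105/2⌋ × 74 = 52 × 74 mm

52 × 74 mm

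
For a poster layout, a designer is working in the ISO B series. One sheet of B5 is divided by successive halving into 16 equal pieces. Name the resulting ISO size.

16 = 2^4, so 4 halving steps.
B5 → B6 → … → B9 after 4 steps.

B9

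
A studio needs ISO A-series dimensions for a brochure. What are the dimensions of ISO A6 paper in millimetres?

105 × 148 mm

A0 = 841 × 1189 mm (A0 has area 1 m², aspect 1:√2).
A1: ⌊1189/2⌋ × 841 = 594 × 841 mm
A2: ⌊841/2⌋ × 594 = 420 × 594 mm
A3: ⌊594/2⌋ × 420 = 297 × 420 mm
A4: ⌊420/2⌋ × 297 = 210 × 297 mm
A5: ⌊297/2⌋ × 210 = 148 × 210 mm
A6: ⌊210/2⌋ × 148 = 105 × 148 mm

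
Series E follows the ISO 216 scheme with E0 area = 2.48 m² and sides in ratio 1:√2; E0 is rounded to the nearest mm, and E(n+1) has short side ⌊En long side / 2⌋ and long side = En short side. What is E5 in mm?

Let E0's short side be w mm. w · w√2 = 2.48 m² = 2,480,000 mm², so w ≈ 1324.2 mm and w√2 ≈ 1872.8 mm → E0 = 1324 × 1873 mm.
E1: ⌊1873/2⌋ × 1324 = 936 × 1324 mm
E2: ⌊1324/2⌋ × 936 = 662 × 936 mm
E3: ⌊936/2⌋ × 662 = 468 × 662 mm
E4: ⌊662/2⌋ × 468 = 331 × 468 mm
E5: ⌊468/2⌋ × 331 = 234 × 331 mm

234 × 331 mm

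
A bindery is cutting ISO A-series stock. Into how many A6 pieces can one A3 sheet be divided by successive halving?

8

A3 = 297 × 420 mm; A6 = 105 × 148 mm.
Each halving step doubles the count; 3 steps from A3 to A6.
2^3 = 8.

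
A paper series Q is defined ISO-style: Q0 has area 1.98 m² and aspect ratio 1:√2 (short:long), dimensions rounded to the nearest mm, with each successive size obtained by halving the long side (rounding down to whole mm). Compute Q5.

Let Q0's short side be w mm. w · w√2 = 1.98 m² = 1,980,000 mm², so w ≈ 1183.2 mm and w√2 ≈ 1673.4 mm → Q0 = 1183 × 1673 mm.
Q1: ⌊1673/2⌋ × 1183 = 836 × 1183 mm
Q2: ⌊1183/2⌋ × 836 = 591 × 836 mm
Q3: ⌊836/2⌋ × 591 = 418 × 591 mm
Q4: ⌊591/2⌋ × 418 = 295 × 418 mm
Q5: ⌊418/2⌋ × 295 = 209 × 295 mm

209 × 295 mm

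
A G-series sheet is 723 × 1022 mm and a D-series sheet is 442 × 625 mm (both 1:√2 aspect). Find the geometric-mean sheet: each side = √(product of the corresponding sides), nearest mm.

565 × 799 mm

Short side: √(723 · 442) = √319566 ≈ 565.3 → 565 mm
Long side: √(1022 · 625) = √638750 ≈ 799.2 → 799 mm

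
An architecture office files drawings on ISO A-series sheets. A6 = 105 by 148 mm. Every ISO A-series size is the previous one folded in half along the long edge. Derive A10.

26 × 37 mm

A7: ⌊148/2⌋ × 105 = 74 × 105 mm
A8: ⌊105/2⌋ × 74 = 52 × 74 mm
A9: ⌊74/2⌋ × 52 = 37 × 52 mm
A10: ⌊52/2⌋ × 37 = 26 × 37 mm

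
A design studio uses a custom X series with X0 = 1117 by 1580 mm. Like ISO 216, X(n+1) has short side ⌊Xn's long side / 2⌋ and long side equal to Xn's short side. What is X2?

X1: ⌊1580/2⌋ × 1117 = 790 × 1117 mm
X2: ⌊1117/2⌋ × 790 = 558 × 790 mm

558 × 790 mm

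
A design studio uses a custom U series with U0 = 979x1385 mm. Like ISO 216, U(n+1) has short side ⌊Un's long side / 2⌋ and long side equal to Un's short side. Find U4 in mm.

U1: ⌊1385/2⌋ × 979 = 692 × 979 mm
U2: ⌊979/2⌋ × 692 = 489 × 692 mm
U3: ⌊692/2⌋ × 489 = 346 × 489 mm
U4: ⌊489/2⌋ × 346 = 244 × 346 mm

244 × 346 mm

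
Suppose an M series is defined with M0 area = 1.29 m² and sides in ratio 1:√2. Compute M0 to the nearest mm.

955 × 1351 mm

Let the short side be w mm. Then w · w√2 = 1.29 m² = 1,290,000 mm².
w² = 1,290,000/√2, so w ≈ 955.1 mm; long side = w√2 ≈ 1350.7 mm.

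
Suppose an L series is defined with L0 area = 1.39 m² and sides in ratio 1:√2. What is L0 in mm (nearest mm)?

Let the short side be w mm. Then w · w√2 = 1.39 m² = 1,390,000 mm².
w² = 1,390,000/√2, so w ≈ 991.4 mm; long side = w√2 ≈ 1402.1 mm.

991 × 1402 mm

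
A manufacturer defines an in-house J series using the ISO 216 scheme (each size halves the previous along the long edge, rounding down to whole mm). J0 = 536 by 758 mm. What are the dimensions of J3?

189 × 268 mm

J1: ⌊758/2⌋ × 536 = 379 × 536 mm
J2: ⌊536/2⌋ × 379 = 268 × 379 mm
J3: ⌊379/2⌋ × 268 = 189 × 268 mm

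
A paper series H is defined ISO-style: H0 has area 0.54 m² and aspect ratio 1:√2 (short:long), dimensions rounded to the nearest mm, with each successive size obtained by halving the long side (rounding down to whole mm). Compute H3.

218 × 309 mm

Let H0's short side be w mm. w · w√2 = 0.54 m² = 540,000 mm², so w ≈ 617.9 mm and w√2 ≈ 873.9 mm → H0 = 618 × 874 mm.
H1: ⌊874/2⌋ × 618 = 437 × 618 mm
H2: ⌊618/2⌋ × 437 = 309 × 437 mm
H3: ⌊437/2⌋ × 309 = 218 × 309 mm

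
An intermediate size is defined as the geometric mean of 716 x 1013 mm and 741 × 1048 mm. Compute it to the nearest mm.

Short side: √(716 · 741) = √530556 ≈ 728.4 → 728 mm
Long side: √(1013 · 1048) = √1061624 ≈ 1030.4 → 1030 mm

728 × 1030 mm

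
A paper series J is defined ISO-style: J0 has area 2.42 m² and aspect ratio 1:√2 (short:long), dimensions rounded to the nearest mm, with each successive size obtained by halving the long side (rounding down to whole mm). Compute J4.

327 × 462 mm

Let J0's short side be w mm. w · w√2 = 2.42 m² = 2,420,000 mm², so w ≈ 1308.1 mm and w√2 ≈ 1850.0 mm → J0 = 1308 × 1850 mm.
J1: ⌊1850/2⌋ × 1308 = 925 × 1308 mm
J2: ⌊1308/2⌋ × 925 = 654 × 925 mm
J3: ⌊925/2⌋ × 654 = 462 × 654 mm
J4: ⌊654/2⌋ × 462 = 327 × 462 mm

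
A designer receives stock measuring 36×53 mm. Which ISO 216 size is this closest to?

A9 (37 × 52 mm)

Aspect ratio 53/36 ≈ 1.472 (ISO target is √2 ≈ 1.414).
In the A-series (A0 area = 1 m²): A9 = 37 × 52 mm.
Off by 2 mm total — nearest standard size.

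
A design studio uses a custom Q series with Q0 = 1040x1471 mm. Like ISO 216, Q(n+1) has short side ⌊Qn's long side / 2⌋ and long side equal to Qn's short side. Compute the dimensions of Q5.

Q1 = 735 × 1040 mm (from Q0 by 1 halving).
Q2: ⌊1040/2⌋ × 735 = 520 × 735 mm
Q3: ⌊735/2⌋ × 520 = 367 × 520 mm
Q4: ⌊520/2⌋ × 367 = 260 × 367 mm
Q5: ⌊367/2⌋ × 260 = 183 × 260 mm

183 × 260 mm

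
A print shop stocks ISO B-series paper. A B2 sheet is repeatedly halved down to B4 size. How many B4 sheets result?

Each ISO step halves the sheet: 1 × B2 → 2 × B3 → 4 × B4
From B2 to B4 is 2 halving steps: 2^2 = 4.

4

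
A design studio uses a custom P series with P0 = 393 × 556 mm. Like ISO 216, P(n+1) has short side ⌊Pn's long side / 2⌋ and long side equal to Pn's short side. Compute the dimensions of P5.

69 × 98 mm

P1: ⌊556/2⌋ × 393 = 278 × 393 mm
P2: ⌊393/2⌋ × 278 = 196 × 278 mm
P3: ⌊278/2⌋ × 196 = 139 × 196 mm
P4: ⌊196/2⌋ × 139 = 98 × 139 mm
P5: ⌊139/2⌋ × 98 = 69 × 98 mm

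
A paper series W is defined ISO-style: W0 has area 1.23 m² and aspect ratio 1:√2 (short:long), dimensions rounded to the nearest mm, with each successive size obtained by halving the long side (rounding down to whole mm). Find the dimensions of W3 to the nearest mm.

329 × 466 mm

Let W0's short side be w mm. w · w√2 = 1.23 m² = 1,230,000 mm², so w ≈ 932.6 mm and w√2 ≈ 1318.9 mm → W0 = 933 × 1319 mm.
W1: ⌊1319/2⌋ × 933 = 659 × 933 mm
W2: ⌊933/2⌋ × 659 = 466 × 659 mm
W3: ⌊659/2⌋ × 466 = 329 × 466 mm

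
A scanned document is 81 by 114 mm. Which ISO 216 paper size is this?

Aspect ratio 114/81 ≈ 1.407 — close to the ISO √2 ≈ 1.414.
In the C-series (envelope sizes, between A and B): C7 = 81 × 114 mm.

C7 (81 × 114 mm)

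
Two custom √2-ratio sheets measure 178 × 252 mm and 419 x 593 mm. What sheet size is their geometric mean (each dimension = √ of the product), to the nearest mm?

Short side: √(178 · 419) = √74582 ≈ 273.1 → 273 mm
Long side: √(252 · 593) = √149436 ≈ 386.6 → 387 mm

273 × 387 mm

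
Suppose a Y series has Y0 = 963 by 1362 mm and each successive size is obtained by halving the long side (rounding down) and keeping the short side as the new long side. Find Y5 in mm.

170 × 240 mm

Y1 = 681 × 963 mm (from Y0 by 1 halving).
Y2: ⌊963/2⌋ × 681 = 481 × 681 mm
Y3: ⌊681/2⌋ × 481 = 340 × 481 mm
Y4: ⌊481/2⌋ × 340 = 240 × 340 mm
Y5: ⌊340/2⌋ × 240 = 170 × 240 mm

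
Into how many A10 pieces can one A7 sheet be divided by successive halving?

Each ISO step halves the sheet: 1 × A7 → 2 × A8 → 4 × A9 → 8 × A10
From A7 to A10 is 3 halving steps: 2^3 = 8.

8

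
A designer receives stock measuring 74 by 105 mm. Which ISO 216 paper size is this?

Aspect ratio 105/74 ≈ 1.419 — close to the ISO √2 ≈ 1.414.
In the A-series (A0 area = 1 m²): A7 = 74 × 105 mm.

A7 (74 × 105 mm)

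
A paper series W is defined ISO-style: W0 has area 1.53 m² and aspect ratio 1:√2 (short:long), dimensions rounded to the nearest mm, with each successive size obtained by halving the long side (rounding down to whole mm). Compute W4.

Let W0's short side be w mm. w · w√2 = 1.53 m² = 1,530,000 mm², so w ≈ 1040.1 mm and w√2 ≈ 1471.0 mm → W0 = 1040 × 1471 mm.
W1: ⌊1471/2⌋ × 1040 = 735 × 1040 mm
W2: ⌊1040/2⌋ × 735 = 520 × 735 mm
W3: ⌊735/2⌋ × 520 = 367 × 520 mm
W4: ⌊520/2⌋ × 367 = 260 × 367 mm

260 × 367 mm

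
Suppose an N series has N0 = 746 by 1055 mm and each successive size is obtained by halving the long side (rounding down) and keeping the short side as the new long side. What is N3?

N1: ⌊1055/2⌋ × 746 = 527 × 746 mm
N2: ⌊746/2⌋ × 527 = 373 × 527 mm
N3: ⌊527/2⌋ × 373 = 263 × 373 mm

263 × 373 mm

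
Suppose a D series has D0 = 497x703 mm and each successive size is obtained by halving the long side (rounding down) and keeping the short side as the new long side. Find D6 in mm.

62 × 87 mm

D1: ⌊703/2⌋ × 497 = 351 × 497 mm
D2: ⌊497/2⌋ × 351 = 248 × 351 mm
D3: ⌊351/2⌋ × 248 = 175 × 248 mm
D4: ⌊248/2⌋ × 175 = 124 × 175 mm
D5: ⌊175/2⌋ × 124 = 87 × 124 mm
D6: ⌊124/2⌋ × 87 = 62 × 87 mm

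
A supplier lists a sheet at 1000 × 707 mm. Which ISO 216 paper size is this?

B1 (707 × 1000 mm)

Aspect ratio 1000/707 ≈ 1.414 — close to the ISO √2 ≈ 1.414.
In the B-series (B0 = 1000 × 1414 mm): B1 = 707 × 1000 mm.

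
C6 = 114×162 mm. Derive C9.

C7: ⌊162/2⌋ × 114 = 81 × 114 mm
C8: ⌊114/2⌋ × 81 = 57 × 81 mm
C9: ⌊81/2⌋ × 57 = 40 × 57 mm

40 × 57 mm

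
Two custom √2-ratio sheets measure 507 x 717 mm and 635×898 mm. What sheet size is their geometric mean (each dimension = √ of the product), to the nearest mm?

567 × 802 mm

Short side: √(507 · 635) = √321945 ≈ 567.4 → 567 mm
Long side: √(717 · 898) = √643866 ≈ 802.4 → 802 mm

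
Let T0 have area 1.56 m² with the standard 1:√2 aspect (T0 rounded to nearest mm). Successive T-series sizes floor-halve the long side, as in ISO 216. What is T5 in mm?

185 × 262 mm

Let T0's short side be w mm. w · w√2 = 1.56 m² = 1,560,000 mm², so w ≈ 1050.3 mm and w√2 ≈ 1485.3 mm → T0 = 1050 × 1485 mm.
T1: ⌊1485/2⌋ × 1050 = 742 × 1050 mm
T2: ⌊1050/2⌋ × 742 = 525 × 742 mm
T3: ⌊742/2⌋ × 525 = 371 × 525 mm
T4: ⌊525/2⌋ × 371 = 262 × 371 mm
T5: ⌊371/2⌋ × 262 = 185 × 262 mm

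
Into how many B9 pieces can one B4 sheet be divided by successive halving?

32

Each ISO step halves the sheet: 1 × B4 → 2 × B5 → 4 × B6 → 8 × B7 → …
From B4 to B9 is 5 halving steps: 2^5 = 32.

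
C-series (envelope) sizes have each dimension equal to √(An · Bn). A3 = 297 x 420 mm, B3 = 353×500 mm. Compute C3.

324 × 458 mm

Short side: √(297 · 353) = √104841 ≈ 323.8 → 324 mm
Long side: √(420 · 500) = √210000 ≈ 458.3 → 458 mm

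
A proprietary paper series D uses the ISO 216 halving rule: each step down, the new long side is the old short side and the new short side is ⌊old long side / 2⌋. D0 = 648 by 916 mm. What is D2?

D1: ⌊916/2⌋ × 648 = 458 × 648 mm
D2: ⌊648/2⌋ × 458 = 324 × 458 mm

324 × 458 mm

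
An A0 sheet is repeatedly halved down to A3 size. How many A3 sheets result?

8

Each ISO step halves the sheet: 1 × A0 → 2 × A1 → 4 × A2 → 8 × A3
From A0 to A3 is 3 halving steps: 2^3 = 8.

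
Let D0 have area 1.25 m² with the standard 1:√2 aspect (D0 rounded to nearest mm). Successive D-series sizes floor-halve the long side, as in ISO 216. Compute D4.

235 × 332 mm

Let D0's short side be w mm. w · w√2 = 1.25 m² = 1,250,000 mm², so w ≈ 940.2 mm and w√2 ≈ 1329.6 mm → D0 = 940 × 1330 mm.
D1: ⌊1330/2⌋ × 940 = 665 × 940 mm
D2: ⌊940/2⌋ × 665 = 470 × 665 mm
D3: ⌊665/2⌋ × 470 = 332 × 470 mm
D4: ⌊470/2⌋ × 332 = 235 × 332 mm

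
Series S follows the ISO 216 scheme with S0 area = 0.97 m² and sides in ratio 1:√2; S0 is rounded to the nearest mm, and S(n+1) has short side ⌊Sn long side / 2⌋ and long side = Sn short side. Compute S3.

292 × 414 mm

Let S0's short side be w mm. w · w√2 = 0.97 m² = 970,000 mm², so w ≈ 828.2 mm and w√2 ≈ 1171.2 mm → S0 = 828 × 1171 mm.
S1: ⌊1171/2⌋ × 828 = 585 × 828 mm
S2: ⌊828/2⌋ × 585 = 414 × 585 mm
S3: ⌊585/2⌋ × 414 = 292 × 414 mm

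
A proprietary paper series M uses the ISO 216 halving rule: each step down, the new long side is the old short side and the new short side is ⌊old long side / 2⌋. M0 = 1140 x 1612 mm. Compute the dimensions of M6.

142 × 201 mm

M1: ⌊1612/2⌋ × 1140 = 806 × 1140 mm
M2: ⌊1140/2⌋ × 806 = 570 × 806 mm
M3: ⌊806/2⌋ × 570 = 403 × 570 mm
M4: ⌊570/2⌋ × 403 = 285 × 403 mm
M5: ⌊403/2⌋ × 285 = 201 × 285 mm
M6: ⌊285/2⌋ × 201 = 142 × 201 mm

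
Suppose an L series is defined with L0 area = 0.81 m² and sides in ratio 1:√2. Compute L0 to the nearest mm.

Let the short side be w mm. Then w · w√2 = 0.81 m² = 810,000 mm².
w² = 810,000/√2, so w ≈ 756.8 mm; long side = w√2 ≈ 1070.3 mm.

757 × 1070 mm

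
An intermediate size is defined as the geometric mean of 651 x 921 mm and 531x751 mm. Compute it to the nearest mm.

588 × 832 mm

Short side: √(651 · 531) = √345681 ≈ 587.9 → 588 mm
Long side: √(921 · 751) = √691671 ≈ 831.7 → 832 mm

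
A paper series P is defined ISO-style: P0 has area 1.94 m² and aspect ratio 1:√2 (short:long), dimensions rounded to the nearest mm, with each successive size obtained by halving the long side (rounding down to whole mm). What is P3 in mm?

414 × 585 mm

Let P0's short side be w mm. w · w√2 = 1.94 m² = 1,940,000 mm², so w ≈ 1171.2 mm and w√2 ≈ 1656.4 mm → P0 = 1171 × 1656 mm.
P1: ⌊1656/2⌋ × 1171 = 828 × 1171 mm
P2: ⌊1171/2⌋ × 828 = 585 × 828 mm
P3: ⌊828/2⌋ × 585 = 414 × 585 mm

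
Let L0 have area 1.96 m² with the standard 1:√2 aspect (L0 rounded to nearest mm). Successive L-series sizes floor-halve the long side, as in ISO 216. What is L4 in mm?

294 × 416 mm

Let L0's short side be w mm. w · w√2 = 1.96 m² = 1,960,000 mm², so w ≈ 1177.3 mm and w√2 ≈ 1664.9 mm → L0 = 1177 × 1665 mm.
L1: ⌊1665/2⌋ × 1177 = 832 × 1177 mm
L2: ⌊1177/2⌋ × 832 = 588 × 832 mm
L3: ⌊832/2⌋ × 588 = 416 × 588 mm
L4: ⌊588/2⌋ × 416 = 294 × 416 mm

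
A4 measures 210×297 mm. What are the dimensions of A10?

26 × 37 mm

A5: ⌊297/2⌋ × 210 = 148 × 210 mm
A6: ⌊210/2⌋ × 148 = 105 × 148 mm
A7: ⌊148/2⌋ × 105 = 74 × 105 mm
A8: ⌊105/2⌋ × 74 = 52 × 74 mm
A9: ⌊74/2⌋ × 52 = 37 × 52 mm
A10: ⌊52/2⌋ × 37 = 26 × 37 mm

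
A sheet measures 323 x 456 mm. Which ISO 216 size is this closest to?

Aspect ratio 456/323 ≈ 1.412 — close to the ISO √2 ≈ 1.414.
In the C-series (envelope sizes, between A and B): C3 = 324 × 458 mm.
Off by 3 mm total — nearest standard size.

C3 (324 × 458 mm)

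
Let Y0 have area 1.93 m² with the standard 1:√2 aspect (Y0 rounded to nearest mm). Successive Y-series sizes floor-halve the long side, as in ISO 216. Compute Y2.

Let Y0's short side be w mm. w · w√2 = 1.93 m² = 1,930,000 mm², so w ≈ 1168.2 mm and w√2 ≈ 1652.1 mm → Y0 = 1168 × 1652 mm.
Y1: ⌊1652/2⌋ × 1168 = 826 × 1168 mm
Y2: ⌊1168/2⌋ × 826 = 584 × 826 mm

584 × 826 mm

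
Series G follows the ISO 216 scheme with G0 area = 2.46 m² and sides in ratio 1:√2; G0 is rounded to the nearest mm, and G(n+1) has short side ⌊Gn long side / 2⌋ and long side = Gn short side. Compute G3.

Let G0's short side be w mm. w · w√2 = 2.46 m² = 2,460,000 mm², so w ≈ 1318.9 mm and w√2 ≈ 1865.2 mm → G0 = 1319 × 1865 mm.
G1: ⌊1865/2⌋ × 1319 = 932 × 1319 mm
G2: ⌊1319/2⌋ × 932 = 659 × 932 mm
G3: ⌊932/2⌋ × 659 = 466 × 659 mm

466 × 659 mm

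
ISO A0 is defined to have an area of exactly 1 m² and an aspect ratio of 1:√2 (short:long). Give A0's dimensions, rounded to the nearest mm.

841 × 1189 mm

Let the short side be w mm. Then the long side is w√2 and w · w√2 = 10⁶ mm².
w² = 10⁶/√2, so w = 1000 / 2^(1/4) ≈ 840.9 mm; long side = 1000 · 2^(1/4) ≈ 1189.2 mm.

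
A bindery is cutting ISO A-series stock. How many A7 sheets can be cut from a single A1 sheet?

Each ISO step halves the sheet: 1 × A1 → 2 × A2 → 4 × A3 → 8 × A4 → …
From A1 to A7 is 6 halving steps: 2^6 = 64.

64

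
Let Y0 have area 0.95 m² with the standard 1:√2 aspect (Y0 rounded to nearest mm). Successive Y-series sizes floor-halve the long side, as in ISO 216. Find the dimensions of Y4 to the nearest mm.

205 × 289 mm

Let Y0's short side be w mm. w · w√2 = 0.95 m² = 950,000 mm², so w ≈ 819.6 mm and w√2 ≈ 1159.1 mm → Y0 = 820 × 1159 mm.
Y1: ⌊1159/2⌋ × 820 = 579 × 820 mm
Y2: ⌊820/2⌋ × 579 = 410 × 579 mm
Y3: ⌊579/2⌋ × 410 = 289 × 410 mm
Y4: ⌊410/2⌋ × 289 = 205 × 289 mm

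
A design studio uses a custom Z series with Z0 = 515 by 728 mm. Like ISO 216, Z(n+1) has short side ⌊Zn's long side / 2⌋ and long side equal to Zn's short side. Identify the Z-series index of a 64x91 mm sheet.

Z0: 515 × 728 mm
Z1: 364 × 515 mm
Z2: 257 × 364 mm
Z3: 182 × 257 mm
Z4: 128 × 182 mm
Z5: 91 × 128 mm
Z6: 64 × 91 mm
Z7: 45 × 64 mm
→ matches Z6.

Z6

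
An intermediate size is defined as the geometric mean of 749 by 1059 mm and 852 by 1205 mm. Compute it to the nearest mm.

799 × 1130 mm

Short side: √(749 · 852) = √638148 ≈ 798.8 → 799 mm
Long side: √(1059 · 1205) = √1276095 ≈ 1129.6 → 1130 mm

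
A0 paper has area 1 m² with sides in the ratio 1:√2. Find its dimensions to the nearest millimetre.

841 × 1189 mm

Let the short side be w mm. Then the long side is w√2 and w · w√2 = 10⁶ mm².
w² = 10⁶/√2, so w = 1000 / 2^(1/4) ≈ 840.9 mm; long side = 1000 · 2^(1/4) ≈ 1189.2 mm.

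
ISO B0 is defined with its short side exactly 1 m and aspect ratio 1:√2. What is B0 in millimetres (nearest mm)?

Short side = 1000 mm; long side = 1000√2 ≈ 1414.2 mm.

1000 × 1414 mm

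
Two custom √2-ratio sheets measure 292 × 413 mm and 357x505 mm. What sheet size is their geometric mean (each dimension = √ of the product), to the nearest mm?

323 × 457 mm

Short side: √(292 · 357) = √104244 ≈ 322.9 → 323 mm
Long side: √(413 · 505) = √208565 ≈ 456.7 → 457 mm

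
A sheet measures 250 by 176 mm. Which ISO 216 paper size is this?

Aspect ratio 250/176 ≈ 1.420 — close to the ISO √2 ≈ 1.414.
In the B-series (B0 = 1000 × 1414 mm): B5 = 176 × 250 mm.

B5 (176 × 250 mm)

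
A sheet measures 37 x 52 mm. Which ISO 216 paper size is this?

Aspect ratio 52/37 ≈ 1.405 — close to the ISO √2 ≈ 1.414.
In the A-series (A0 area = 1 m²): A9 = 37 × 52 mm.

A9 (37 × 52 mm)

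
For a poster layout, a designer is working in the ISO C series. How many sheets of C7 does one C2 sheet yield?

32

Each ISO step halves the sheet: 1 × C2 → 2 × C3 → 4 × C4 → 8 × C5 → …
From C2 to C7 is 5 halving steps: 2^5 = 32.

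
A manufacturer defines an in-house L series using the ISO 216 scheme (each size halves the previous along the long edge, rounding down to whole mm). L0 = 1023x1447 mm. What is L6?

L1: ⌊1447/2⌋ × 1023 = 723 × 1023 mm
L2: ⌊1023/2⌋ × 723 = 511 × 723 mm
L3: ⌊723/2⌋ × 511 = 361 × 511 mm
L4: ⌊511/2⌋ × 361 = 255 × 361 mm
L5: ⌊361/2⌋ × 255 = 180 × 255 mm
L6: ⌊255/2⌋ × 180 = 127 × 180 mm

127 × 180 mm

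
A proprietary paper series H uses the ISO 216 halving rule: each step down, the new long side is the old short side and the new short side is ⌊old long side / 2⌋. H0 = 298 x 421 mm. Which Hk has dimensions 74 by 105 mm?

H0: 298 × 421 mm
H1: 210 × 298 mm
H2: 149 × 210 mm
H3: 105 × 149 mm
H4: 74 × 105 mm
H5: 52 × 74 mm
→ matches H4.

H4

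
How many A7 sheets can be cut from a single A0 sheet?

Each ISO step halves the sheet: 1 × A0 → 2 × A1 → 4 × A2 → 8 × A3 → …
From A0 to A7 is 7 halving steps: 2^7 = 128.

128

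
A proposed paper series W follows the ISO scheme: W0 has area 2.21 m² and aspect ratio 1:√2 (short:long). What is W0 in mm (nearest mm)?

Let the short side be w mm. Then w · w√2 = 2.21 m² = 2,210,000 mm².
w² = 2,210,000/√2, so w ≈ 1250.1 mm; long side = w√2 ≈ 1767.9 mm.

1250 × 1768 mm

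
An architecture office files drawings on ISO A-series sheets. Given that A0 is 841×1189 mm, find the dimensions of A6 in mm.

A1: ⌊1189/2⌋ × 841 = 594 × 841 mm
A2: ⌊841/2⌋ × 594 = 420 × 594 mm
A3: ⌊594/2⌋ × 420 = 297 × 420 mm
A4: ⌊420/2⌋ × 297 = 210 × 297 mm
A5: ⌊297/2⌋ × 210 = 148 × 210 mm
A6: ⌊210/2⌋ × 148 = 105 × 148 mm

105 × 148 mm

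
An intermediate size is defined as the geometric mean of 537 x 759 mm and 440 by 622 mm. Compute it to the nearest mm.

Short side: √(537 · 440) = √236280 ≈ 486.1 → 486 mm
Long side: √(759 · 622) = √472098 ≈ 687.1 → 687 mm

486 × 687 mm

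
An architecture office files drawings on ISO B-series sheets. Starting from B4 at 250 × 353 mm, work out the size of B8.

B5: ⌊353/2⌋ × 250 = 176 × 250 mm
B6: ⌊250/2⌋ × 176 = 125 × 176 mm
B7: ⌊176/2⌋ × 125 = 88 × 125 mm
B8: ⌊125/2⌋ × 88 = 62 × 88 mm

62 × 88 mm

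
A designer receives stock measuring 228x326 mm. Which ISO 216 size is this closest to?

Aspect ratio 326/228 ≈ 1.430 (ISO target is √2 ≈ 1.414).
In the C-series (envelope sizes, between A and B): C4 = 229 × 324 mm.
Off by 3 mm total — nearest standard size.

C4 (229 × 324 mm)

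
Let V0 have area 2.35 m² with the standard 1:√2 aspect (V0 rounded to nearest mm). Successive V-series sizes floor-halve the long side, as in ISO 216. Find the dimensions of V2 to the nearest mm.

644 × 911 mm

Let V0's short side be w mm. w · w√2 = 2.35 m² = 2,350,000 mm², so w ≈ 1289.1 mm and w√2 ≈ 1823.0 mm → V0 = 1289 × 1823 mm.
V1: ⌊1823/2⌋ × 1289 = 911 × 1289 mm
V2: ⌊1289/2⌋ × 911 = 644 × 911 mm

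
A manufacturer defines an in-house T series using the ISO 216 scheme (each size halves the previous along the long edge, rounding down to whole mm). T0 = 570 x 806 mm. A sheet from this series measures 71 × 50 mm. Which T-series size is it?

T7

T0: 570 × 806 mm
T1: 403 × 570 mm
T2: 285 × 403 mm
T3: 201 × 285 mm
T4: 142 × 201 mm
T5: 100 × 142 mm
T6: 71 × 100 mm
T7: 50 × 71 mm
T8: 35 × 50 mm
→ matches T7.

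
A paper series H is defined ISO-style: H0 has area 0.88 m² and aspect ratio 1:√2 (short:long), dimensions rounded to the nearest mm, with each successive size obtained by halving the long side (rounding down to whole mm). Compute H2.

394 × 558 mm

Let H0's short side be w mm. w · w√2 = 0.88 m² = 880,000 mm², so w ≈ 788.8 mm and w√2 ≈ 1115.6 mm → H0 = 789 × 1116 mm.
H1: ⌊1116/2⌋ × 789 = 558 × 789 mm
H2: ⌊789/2⌋ × 558 = 394 × 558 mm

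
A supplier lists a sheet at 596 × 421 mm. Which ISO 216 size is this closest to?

A2 (420 × 594 mm)

Aspect ratio 596/421 ≈ 1.416 — close to the ISO √2 ≈ 1.414.
In the A-series (A0 area = 1 m²): A2 = 420 × 594 mm.
Off by 3 mm total — nearest standard size.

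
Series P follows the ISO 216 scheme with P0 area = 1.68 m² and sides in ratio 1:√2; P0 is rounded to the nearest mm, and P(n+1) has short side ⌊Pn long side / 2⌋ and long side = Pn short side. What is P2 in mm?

545 × 770 mm

Let P0's short side be w mm. w · w√2 = 1.68 m² = 1,680,000 mm², so w ≈ 1089.9 mm and w√2 ≈ 1541.4 mm → P0 = 1090 × 1541 mm.
P1: ⌊1541/2⌋ × 1090 = 770 × 1090 mm
P2: ⌊1090/2⌋ × 770 = 545 × 770 mm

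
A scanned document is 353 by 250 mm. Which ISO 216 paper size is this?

Aspect ratio 353/250 ≈ 1.412 — close to the ISO √2 ≈ 1.414.
In the B-series (B0 = 1000 × 1414 mm): B4 = 250 × 353 mm.

B4 (250 × 353 mm)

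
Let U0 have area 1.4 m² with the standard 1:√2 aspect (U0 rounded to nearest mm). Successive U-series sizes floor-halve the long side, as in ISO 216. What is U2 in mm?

497 × 703 mm

Let U0's short side be w mm. w · w√2 = 1.4 m² = 1,400,000 mm², so w ≈ 995.0 mm and w√2 ≈ 1407.1 mm → U0 = 995 × 1407 mm.
U1: ⌊1407/2⌋ × 995 = 703 × 995 mm
U2: ⌊995/2⌋ × 703 = 497 × 703 mm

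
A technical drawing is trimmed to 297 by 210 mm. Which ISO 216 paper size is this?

A4 (210 × 297 mm)

Aspect ratio 297/210 ≈ 1.414 — close to the ISO √2 ≈ 1.414.
In the A-series (A0 area = 1 m²): A4 = 210 × 297 mm.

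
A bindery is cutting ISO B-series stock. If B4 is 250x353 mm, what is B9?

B5: ⌊353/2⌋ × 250 = 176 × 250 mm
B6: ⌊250/2⌋ × 176 = 125 × 176 mm
B7: ⌊176/2⌋ × 125 = 88 × 125 mm
B8: ⌊125/2⌋ × 88 = 62 × 88 mm
B9: ⌊88/2⌋ × 62 = 44 × 62 mm

44 × 62 mm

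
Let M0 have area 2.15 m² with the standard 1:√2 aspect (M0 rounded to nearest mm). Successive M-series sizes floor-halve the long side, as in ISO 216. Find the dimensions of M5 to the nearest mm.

Let M0's short side be w mm. w · w√2 = 2.15 m² = 2,150,000 mm², so w ≈ 1233.0 mm and w√2 ≈ 1743.7 mm → M0 = 1233 × 1744 mm.
M1: ⌊1744/2⌋ × 1233 = 872 × 1233 mm
M2: ⌊1233/2⌋ × 872 = 616 × 872 mm
M3: ⌊872/2⌋ × 616 = 436 × 616 mm
M4: ⌊616/2⌋ × 436 = 308 × 436 mm
M5: ⌊436/2⌋ × 308 = 218 × 308 mm

218 × 308 mm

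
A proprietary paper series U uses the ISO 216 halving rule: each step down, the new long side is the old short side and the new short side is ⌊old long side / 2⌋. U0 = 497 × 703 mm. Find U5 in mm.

U1: ⌊703/2⌋ × 497 = 351 × 497 mm
U2: ⌊497/2⌋ × 351 = 248 × 351 mm
U3: ⌊351/2⌋ × 248 = 175 × 248 mm
U4: ⌊248/2⌋ × 175 = 124 × 175 mm
U5: ⌊175/2⌋ × 124 = 87 × 124 mm

87 × 124 mm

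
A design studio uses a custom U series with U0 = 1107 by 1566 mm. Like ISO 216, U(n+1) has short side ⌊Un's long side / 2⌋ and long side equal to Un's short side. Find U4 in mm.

276 × 391 mm

U1: ⌊1566/2⌋ × 1107 = 783 × 1107 mm
U2: ⌊1107/2⌋ × 783 = 553 × 783 mm
U3: ⌊783/2⌋ × 553 = 391 × 553 mm
U4: ⌊553/2⌋ × 391 = 276 × 391 mm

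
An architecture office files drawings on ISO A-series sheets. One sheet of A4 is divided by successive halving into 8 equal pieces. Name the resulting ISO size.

8 = 2^3, so 3 halving steps.
A4 → A5 → … → A7 after 3 steps.

A7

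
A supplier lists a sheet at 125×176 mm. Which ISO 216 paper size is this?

B6 (125 × 176 mm)

Aspect ratio 176/125 ≈ 1.408 — close to the ISO √2 ≈ 1.414.
In the B-series (B0 = 1000 × 1414 mm): B6 = 125 × 176 mm.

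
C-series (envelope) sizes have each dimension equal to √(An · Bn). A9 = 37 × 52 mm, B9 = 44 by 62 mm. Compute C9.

40 × 57 mm

Short side: √(37 · 44) = √1628 ≈ 40.3 → 40 mm
Long side: √(52 · 62) = √3224 ≈ 56.8 → 57 mm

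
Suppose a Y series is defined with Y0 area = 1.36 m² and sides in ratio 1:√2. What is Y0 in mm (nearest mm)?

Let the short side be w mm. Then w · w√2 = 1.36 m² = 1,360,000 mm².
w² = 1,360,000/√2, so w ≈ 980.6 mm; long side = w√2 ≈ 1386.8 mm.

981 × 1387 mm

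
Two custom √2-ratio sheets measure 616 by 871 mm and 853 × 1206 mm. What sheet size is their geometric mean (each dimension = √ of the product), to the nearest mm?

725 × 1025 mm

Short side: √(616 · 853) = √525448 ≈ 724.9 → 725 mm
Long side: √(871 · 1206) = √1050426 ≈ 1024.9 → 1025 mm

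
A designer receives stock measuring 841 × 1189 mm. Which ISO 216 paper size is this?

A0 (841 × 1189 mm)

Aspect ratio 1189/841 ≈ 1.414 — close to the ISO √2 ≈ 1.414.
In the A-series (A0 area = 1 m²): A0 = 841 × 1189 mm.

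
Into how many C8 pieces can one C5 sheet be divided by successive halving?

8

C5 = 162 × 229 mm; C8 = 57 × 81 mm.
Each halving step doubles the count; 3 steps from C5 to C8.
2^3 = 8.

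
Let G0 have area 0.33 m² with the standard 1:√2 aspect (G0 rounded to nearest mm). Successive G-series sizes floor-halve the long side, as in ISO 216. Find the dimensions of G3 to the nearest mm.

170 × 241 mm

Let G0's short side be w mm. w · w√2 = 0.33 m² = 330,000 mm², so w ≈ 483.1 mm and w√2 ≈ 683.1 mm → G0 = 483 × 683 mm.
G1: ⌊683/2⌋ × 483 = 341 × 483 mm
G2: ⌊483/2⌋ × 341 = 241 × 341 mm
G3: ⌊341/2⌋ × 241 = 170 × 241 mm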